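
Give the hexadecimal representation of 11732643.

Using repeated division by 16 (digits 10–15 are A–F):
11732643 ÷ 16 = 733290 remainder 3
733290 ÷ 16 = 45830 remainder 10 (A)
45830 ÷ 16 = 2864 remainder 6
2864 ÷ 16 = 179 remainder 0
179 ÷ 16 = 11 remainder 3
11 ÷ 16 = 0 remainder 11 (B)
Reading remainders bottom to top: B306A3



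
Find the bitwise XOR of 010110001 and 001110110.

XOR: 1 when bits differ
  010110001
^ 001110110
-----------
  011000111
Decimal: 177 ^ 118 = 199



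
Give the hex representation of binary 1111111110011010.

Group into 4-bit nibbles from right:
  1111 = F
  1111 = F
  1001 = 9
  1010 = A
Result: FF9A



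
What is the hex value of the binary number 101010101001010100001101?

Group into 4-bit nibbles from right:
  1010 = A
  1010 = A
  1001 = 9
  0101 = 5
  0000 = 0
  1101 = D
Result: AA950D



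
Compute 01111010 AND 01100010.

AND: 1 only when both bits are 1
  01111010
& 01100010
----------
  01100010
Decimal: 122 & 98 = 98



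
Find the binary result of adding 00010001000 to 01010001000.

Add column by column from the right: bit + bit + carry-in; write the sum mod 2, carry 1 when the sum is 2 or 3.
carry:  00100010000
        00010001000
+       01010001000
-------------------
       001100010000
(the carry out of the leftmost column, 0, becomes the leading bit)
Decimal check:
  00010001000 = 128 + 8 = 136
  01010001000 = 512 + 128 + 8 = 648
  136 + 648 = 784, and 001100010000 = 512 + 256 + 16 = 784 ✓



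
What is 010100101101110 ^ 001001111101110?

XOR: 1 when bits differ
  010100101101110
^ 001001111101110
-----------------
  011101010000000
Decimal: 10606 ^ 5102 = 14976



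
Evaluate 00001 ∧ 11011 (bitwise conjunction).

AND: 1 only when both bits are 1
  00001
& 11011
-------
  00001
Decimal: 1 & 27 = 1



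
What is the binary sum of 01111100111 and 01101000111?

Add column by column from the right: bit + bit + carry-in; write the sum mod 2, carry 1 when the sum is 2 or 3.
carry:  11110001110
        01111100111
+       01101000111
-------------------
       011100101110
(the carry out of the leftmost column, 0, becomes the leading bit)
Decimal check:
  01111100111 = 512 + 256 + 128 + 64 + 32 + 4 + 2 + 1 = 999
  01101000111 = 512 + 256 + 64 + 4 + 2 + 1 = 839
  999 + 839 = 1838, and 011100101110 = 1024 + 512 + 256 + 32 + 8 + 4 + 2 = 1838 ✓



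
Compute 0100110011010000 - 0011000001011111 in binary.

Method 1 - Direct subtraction (column by column from the right: bit − bit − borrow-in; if negative, add 2 and borrow 1 from the next column):
borrow: 0110000011111110
        0100110011010000
-       0011000001011111
------------------------
        0001110001110001

Method 2 - Add two's complement:
Two's complement of 0011000001011111: invert → 1100111110100000, add 1 → 1100111110100001
  0100110011010000
+ 1100111110100001
------------------
 10001110001110001  (end carry out of the top bit = 1)
Discarding the end carry: 0001110001110001
Decimal check:
  0100110011010000 = 16384 + 2048 + 1024 + 128 + 64 + 16 = 19664
  0011000001011111 = 8192 + 4096 + 64 + 16 + 8 + 4 + 2 + 1 = 12383
  19664 - 12383 = 7281, and 0001110001110001 = 4096 + 2048 + 1024 + 64 + 32 + 16 + 1 = 7281 ✓



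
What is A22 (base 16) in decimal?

Expand by place value (powers of 16):
Digit values: A = 10
A22 = 10 × 16^2 + 2 × 16^1 + 2 × 16^0
= 10 × 256 + 2 × 16 + 2 × 1
= 2560 + 32 + 2
= 2594



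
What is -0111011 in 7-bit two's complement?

Original: 0111011
Step 1 - Invert all bits: 1000100
Step 2 - Add 1: 1000101
Verification: 0111011 + 1000101 = 10000000; discarding the end carry (carry out of the top bit) leaves the 7-bit value 0000000, as required for x + (-x)



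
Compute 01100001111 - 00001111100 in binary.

Method 1 - Direct subtraction (column by column from the right: bit − bit − borrow-in; if negative, add 2 and borrow 1 from the next column):
borrow: 00111100000
        01100001111
-       00001111100
-------------------
        01010010011

Method 2 - Add two's complement:
Two's complement of 00001111100: invert → 11110000011, add 1 → 11110000100
  01100001111
+ 11110000100
-------------
 101010010011  (end carry out of the top bit = 1)
Discarding the end carry: 01010010011
Decimal check:
  01100001111 = 512 + 256 + 8 + 4 + 2 + 1 = 783
  00001111100 = 64 + 32 + 16 + 8 + 4 = 124
  783 - 124 = 659, and 01010010011 = 512 + 128 + 16 + 2 + 1 = 659 ✓



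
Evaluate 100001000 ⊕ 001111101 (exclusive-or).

XOR: 1 when bits differ
  100001000
^ 001111101
-----------
  101110101
Decimal: 264 ^ 125 = 373



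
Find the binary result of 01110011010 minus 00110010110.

Method 1 - Direct subtraction (column by column from the right: bit − bit − borrow-in; if negative, add 2 and borrow 1 from the next column):
borrow: 00000001000
        01110011010
-       00110010110
-------------------
        01000000100

Method 2 - Add two's complement:
Two's complement of 00110010110: invert → 11001101001, add 1 → 11001101010
  01110011010
+ 11001101010
-------------
 101000000100  (end carry out of the top bit = 1)
Discarding the end carry: 01000000100
Decimal check:
  01110011010 = 512 + 256 + 128 + 16 + 8 + 2 = 922
  00110010110 = 256 + 128 + 16 + 4 + 2 = 406
  922 - 406 = 516, and 01000000100 = 512 + 4 = 516 ✓



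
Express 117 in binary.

Using repeated division by 2:
117 ÷ 2 = 58 remainder 1
58 ÷ 2 = 29 remainder 0
29 ÷ 2 = 14 remainder 1
14 ÷ 2 = 7 remainder 0
7 ÷ 2 = 3 remainder 1
3 ÷ 2 = 1 remainder 1
1 ÷ 2 = 0 remainder 1
Reading remainders bottom to top: 1110101



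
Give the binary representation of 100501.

Using repeated division by 2:
100501 ÷ 2 = 50250 remainder 1
50250 ÷ 2 = 25125 remainder 0
25125 ÷ 2 = 12562 remainder 1
12562 ÷ 2 = 6281 remainder 0
6281 ÷ 2 = 3140 remainder 1
3140 ÷ 2 = 1570 remainder 0
1570 ÷ 2 = 785 remainder 0
785 ÷ 2 = 392 remainder 1
392 ÷ 2 = 196 remainder 0
196 ÷ 2 = 98 remainder 0
98 ÷ 2 = 49 remainder 0
49 ÷ 2 = 24 remainder 1
24 ÷ 2 = 12 remainder 0
12 ÷ 2 = 6 remainder 0
6 ÷ 2 = 3 remainder 0
3 ÷ 2 = 1 remainder 1
1 ÷ 2 = 0 remainder 1
Reading remainders bottom to top: 11000100010010101



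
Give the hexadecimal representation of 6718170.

Using repeated division by 16 (digits 10–15 are A–F):
6718170 ÷ 16 = 419885 remainder 10 (A)
419885 ÷ 16 = 26242 remainder 13 (D)
26242 ÷ 16 = 1640 remainder 2
1640 ÷ 16 = 102 remainder 8
102 ÷ 16 = 6 remainder 6
6 ÷ 16 = 0 remainder 6
Reading remainders bottom to top: 6682DA



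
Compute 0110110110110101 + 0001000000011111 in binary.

Add column by column from the right: bit + bit + carry-in; write the sum mod 2, carry 1 when the sum is 2 or 3.
carry:  0000000001111110
        0110110110110101
+       0001000000011111
------------------------
       00111110111010100
(the carry out of the leftmost column, 0, becomes the leading bit)
Decimal check:
  0110110110110101 = 16384 + 8192 + 2048 + 1024 + 256 + 128 + 32 + 16 + 4 + 1 = 28085
  0001000000011111 = 4096 + 16 + 8 + 4 + 2 + 1 = 4127
  28085 + 4127 = 32212, and 00111110111010100 = 16384 + 8192 + 4096 + 2048 + 1024 + 256 + 128 + 64 + 16 + 4 = 32212 ✓



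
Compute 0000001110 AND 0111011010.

AND: 1 only when both bits are 1
  0000001110
& 0111011010
------------
  0000001010
Decimal: 14 & 474 = 10



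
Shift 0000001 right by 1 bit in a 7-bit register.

Original: 0000001 (decimal 1)
Shift right by 1 position
Drop the 1 low bit; fill with zero on the left
Result: 0000000 (decimal 0)
Equivalent: 1 >> 1 = 1 ÷ 2^1 = 0



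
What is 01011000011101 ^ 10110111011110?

XOR: 1 when bits differ
  01011000011101
^ 10110111011110
----------------
  11101111000011
Decimal: 5661 ^ 11742 = 15299



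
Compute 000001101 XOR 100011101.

XOR: 1 when bits differ
  000001101
^ 100011101
-----------
  100010000
Decimal: 13 ^ 285 = 272



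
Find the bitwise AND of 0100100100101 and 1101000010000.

AND: 1 only when both bits are 1
  0100100100101
& 1101000010000
---------------
  0100000000000
Decimal: 2341 & 6672 = 2048



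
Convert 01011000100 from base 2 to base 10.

Sum of powers of 2 for each 1-bit:
2^2 + 2^6 + 2^7 + 2^9
= 4 + 64 + 128 + 512
= 708



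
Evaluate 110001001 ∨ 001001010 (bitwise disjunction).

OR: 1 when either bit is 1
  110001001
| 001001010
-----------
  111001011
Decimal: 393 | 74 = 459



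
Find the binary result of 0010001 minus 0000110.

Method 1 - Direct subtraction (column by column from the right: bit − bit − borrow-in; if negative, add 2 and borrow 1 from the next column):
borrow: 0011100
        0010001
-       0000110
---------------
        0001011

Method 2 - Add two's complement:
Two's complement of 0000110: invert → 1111001, add 1 → 1111010
  0010001
+ 1111010
---------
 10001011  (end carry out of the top bit = 1)
Discarding the end carry: 0001011
Decimal check:
  0010001 = 16 + 1 = 17
  0000110 = 4 + 2 = 6
  17 - 6 = 11, and 0001011 = 8 + 2 + 1 = 11 ✓



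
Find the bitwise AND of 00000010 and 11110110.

AND: 1 only when both bits are 1
  00000010
& 11110110
----------
  00000010
Decimal: 2 & 246 = 2



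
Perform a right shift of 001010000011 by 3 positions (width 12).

Original: 001010000011 (decimal 643)
Shift right by 3 positions
Drop the 3 low bits; fill with zeros on the left
Result: 000001010000 (decimal 80)
Equivalent: 643 >> 3 = 643 ÷ 2^3 = 80



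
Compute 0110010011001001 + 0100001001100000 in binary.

Add column by column from the right: bit + bit + carry-in; write the sum mod 2, carry 1 when the sum is 2 or 3.
carry:  1000000110000000
        0110010011001001
+       0100001001100000
------------------------
       01010011100101001
(the carry out of the leftmost column, 0, becomes the leading bit)
Decimal check:
  0110010011001001 = 16384 + 8192 + 1024 + 128 + 64 + 8 + 1 = 25801
  0100001001100000 = 16384 + 512 + 64 + 32 = 16992
  25801 + 16992 = 42793, and 01010011100101001 = 32768 + 8192 + 1024 + 512 + 256 + 32 + 8 + 1 = 42793 ✓



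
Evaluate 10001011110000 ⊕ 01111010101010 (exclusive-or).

XOR: 1 when bits differ
  10001011110000
^ 01111010101010
----------------
  11110001011010
Decimal: 8944 ^ 7850 = 15450



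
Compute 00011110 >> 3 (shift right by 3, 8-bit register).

Original: 00011110 (decimal 30)
Shift right by 3 positions
Drop the 3 low bits; fill with zeros on the left
Result: 00000011 (decimal 3)
Equivalent: 30 >> 3 = 30 ÷ 2^3 = 3



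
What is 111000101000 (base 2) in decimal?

Sum of powers of 2 for each 1-bit:
2^3 + 2^5 + 2^9 + 2^10 + 2^11
= 8 + 32 + 512 + 1024 + 2048
= 3624



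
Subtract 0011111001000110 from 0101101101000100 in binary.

Method 1 - Direct subtraction (column by column from the right: bit − bit − borrow-in; if negative, add 2 and borrow 1 from the next column):
borrow: 0111100111111100
        0101101101000100
-       0011111001000110
------------------------
        0001110011111110

Method 2 - Add two's complement:
Two's complement of 0011111001000110: invert → 1100000110111001, add 1 → 1100000110111010
  0101101101000100
+ 1100000110111010
------------------
 10001110011111110  (end carry out of the top bit = 1)
Discarding the end carry: 0001110011111110
Decimal check:
  0101101101000100 = 16384 + 4096 + 2048 + 512 + 256 + 64 + 4 = 23364
  0011111001000110 = 8192 + 4096 + 2048 + 1024 + 512 + 64 + 4 + 2 = 15942
  23364 - 15942 = 7422, and 0001110011111110 = 4096 + 2048 + 1024 + 128 + 64 + 32 + 16 + 8 + 4 + 2 = 7422 ✓



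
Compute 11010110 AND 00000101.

AND: 1 only when both bits are 1
  11010110
& 00000101
----------
  00000100
Decimal: 214 & 5 = 4



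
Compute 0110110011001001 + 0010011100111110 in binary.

Add column by column from the right: bit + bit + carry-in; write the sum mod 2, carry 1 when the sum is 2 or 3.
carry:  1101111111110000
        0110110011001001
+       0010011100111110
------------------------
       01001010000000111
(the carry out of the leftmost column, 0, becomes the leading bit)
Decimal check:
  0110110011001001 = 16384 + 8192 + 2048 + 1024 + 128 + 64 + 8 + 1 = 27849
  0010011100111110 = 8192 + 1024 + 512 + 256 + 32 + 16 + 8 + 4 + 2 = 10046
  27849 + 10046 = 37895, and 01001010000000111 = 32768 + 4096 + 1024 + 4 + 2 + 1 = 37895 ✓



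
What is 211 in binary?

Using repeated division by 2:
211 ÷ 2 = 105 remainder 1
105 ÷ 2 = 52 remainder 1
52 ÷ 2 = 26 remainder 0
26 ÷ 2 = 13 remainder 0
13 ÷ 2 = 6 remainder 1
6 ÷ 2 = 3 remainder 0
3 ÷ 2 = 1 remainder 1
1 ÷ 2 = 0 remainder 1
Reading remainders bottom to top: 11010011



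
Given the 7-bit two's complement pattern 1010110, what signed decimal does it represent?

Binary: 1010110
Sign bit: 1 (negative)
Invert: 0101001
Add 1:  0101010
Magnitude: 0101010 = 32 + 8 + 2 = 42
Value: -42



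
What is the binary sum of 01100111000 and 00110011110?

Add column by column from the right: bit + bit + carry-in; write the sum mod 2, carry 1 when the sum is 2 or 3.
carry:  11001110000
        01100111000
+       00110011110
-------------------
       010011010110
(the carry out of the leftmost column, 0, becomes the leading bit)
Decimal check:
  01100111000 = 512 + 256 + 32 + 16 + 8 = 824
  00110011110 = 256 + 128 + 16 + 8 + 4 + 2 = 414
  824 + 414 = 1238, and 010011010110 = 1024 + 128 + 64 + 16 + 4 + 2 = 1238 ✓



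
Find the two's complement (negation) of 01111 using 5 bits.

Original: 01111
Step 1 - Invert all bits: 10000
Step 2 - Add 1: 10001
Verification: 01111 + 10001 = 100000; discarding the end carry (carry out of the top bit) leaves the 5-bit value 00000, as required for x + (-x)



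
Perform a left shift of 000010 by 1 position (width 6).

Original: 000010 (decimal 2)
Shift left by 1 position
Append 1 zero on the right
Result: 000100 (decimal 4)
Equivalent: 2 << 1 = 2 × 2^1 = 4



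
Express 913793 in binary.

Using repeated division by 2:
913793 ÷ 2 = 456896 remainder 1
456896 ÷ 2 = 228448 remainder 0
228448 ÷ 2 = 114224 remainder 0
114224 ÷ 2 = 57112 remainder 0
57112 ÷ 2 = 28556 remainder 0
28556 ÷ 2 = 14278 remainder 0
14278 ÷ 2 = 7139 remainder 0
7139 ÷ 2 = 3569 remainder 1
3569 ÷ 2 = 1784 remainder 1
1784 ÷ 2 = 892 remainder 0
892 ÷ 2 = 446 remainder 0
446 ÷ 2 = 223 remainder 0
223 ÷ 2 = 111 remainder 1
111 ÷ 2 = 55 remainder 1
55 ÷ 2 = 27 remainder 1
27 ÷ 2 = 13 remainder 1
13 ÷ 2 = 6 remainder 1
6 ÷ 2 = 3 remainder 0
3 ÷ 2 = 1 remainder 1
1 ÷ 2 = 0 remainder 1
Reading remainders bottom to top: 11011111000110000001



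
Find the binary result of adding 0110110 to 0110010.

Add column by column from the right: bit + bit + carry-in; write the sum mod 2, carry 1 when the sum is 2 or 3.
carry:  1101100
        0110110
+       0110010
---------------
       01101000
(the carry out of the leftmost column, 0, becomes the leading bit)
Decimal check:
  0110110 = 32 + 16 + 4 + 2 = 54
  0110010 = 32 + 16 + 2 = 50
  54 + 50 = 104, and 01101000 = 64 + 32 + 8 = 104 ✓



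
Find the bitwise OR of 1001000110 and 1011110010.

OR: 1 when either bit is 1
  1001000110
| 1011110010
------------
  1011110110
Decimal: 582 | 754 = 758



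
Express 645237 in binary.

Using repeated division by 2:
645237 ÷ 2 = 322618 remainder 1
322618 ÷ 2 = 161309 remainder 0
161309 ÷ 2 = 80654 remainder 1
80654 ÷ 2 = 40327 remainder 0
40327 ÷ 2 = 20163 remainder 1
20163 ÷ 2 = 10081 remainder 1
10081 ÷ 2 = 5040 remainder 1
5040 ÷ 2 = 2520 remainder 0
2520 ÷ 2 = 1260 remainder 0
1260 ÷ 2 = 630 remainder 0
630 ÷ 2 = 315 remainder 0
315 ÷ 2 = 157 remainder 1
157 ÷ 2 = 78 remainder 1
78 ÷ 2 = 39 remainder 0
39 ÷ 2 = 19 remainder 1
19 ÷ 2 = 9 remainder 1
9 ÷ 2 = 4 remainder 1
4 ÷ 2 = 2 remainder 0
2 ÷ 2 = 1 remainder 0
1 ÷ 2 = 0 remainder 1
Reading remainders bottom to top: 10011101100001110101



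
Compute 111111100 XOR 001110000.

XOR: 1 when bits differ
  111111100
^ 001110000
-----------
  110001100
Decimal: 508 ^ 112 = 396



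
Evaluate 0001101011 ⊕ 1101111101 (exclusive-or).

XOR: 1 when bits differ
  0001101011
^ 1101111101
------------
  1100010110
Decimal: 107 ^ 893 = 790



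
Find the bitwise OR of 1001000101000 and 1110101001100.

OR: 1 when either bit is 1
  1001000101000
| 1110101001100
---------------
  1111101101100
Decimal: 4648 | 7500 = 8044



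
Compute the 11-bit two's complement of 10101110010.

Original (sign bit 1, negative): 10101110010
Step 1 - Invert all bits: 01010001101
Step 2 - Add 1: 01010001110
Verification: 10101110010 + 01010001110 = 100000000000; discarding the end carry (carry out of the top bit) leaves the 11-bit value 00000000000, as required for x + (-x)



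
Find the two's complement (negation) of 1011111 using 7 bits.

Original (sign bit 1, negative): 1011111
Step 1 - Invert all bits: 0100000
Step 2 - Add 1: 0100001
Verification: 1011111 + 0100001 = 10000000; discarding the end carry (carry out of the top bit) leaves the 7-bit value 0000000, as required for x + (-x)



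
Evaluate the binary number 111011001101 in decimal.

Sum of powers of 2 for each 1-bit:
2^0 + 2^2 + 2^3 + 2^6 + 2^7 + 2^9 + 2^10 + 2^11
= 1 + 4 + 8 + 64 + 128 + 512 + 1024 + 2048
= 3789



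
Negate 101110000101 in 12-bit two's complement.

Original (sign bit 1, negative): 101110000101
Step 1 - Invert all bits: 010001111010
Step 2 - Add 1: 010001111011
Verification: 101110000101 + 010001111011 = 1000000000000; discarding the end carry (carry out of the top bit) leaves the 12-bit value 000000000000, as required for x + (-x)



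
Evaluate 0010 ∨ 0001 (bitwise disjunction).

OR: 1 when either bit is 1
  0010
| 0001
------
  0011
Decimal: 2 | 1 = 3



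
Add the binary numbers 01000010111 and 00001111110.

Add column by column from the right: bit + bit + carry-in; write the sum mod 2, carry 1 when the sum is 2 or 3.
carry:  00011111100
        01000010111
+       00001111110
-------------------
       001010010101
(the carry out of the leftmost column, 0, becomes the leading bit)
Decimal check:
  01000010111 = 512 + 16 + 4 + 2 + 1 = 535
  00001111110 = 64 + 32 + 16 + 8 + 4 + 2 = 126
  535 + 126 = 661, and 001010010101 = 512 + 128 + 16 + 4 + 1 = 661 ✓



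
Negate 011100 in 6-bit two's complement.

Original: 011100
Step 1 - Invert all bits: 100011
Step 2 - Add 1: 100100
Verification: 011100 + 100100 = 1000000; discarding the end carry (carry out of the top bit) leaves the 6-bit value 000000, as required for x + (-x)



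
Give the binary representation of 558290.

Using repeated division by 2:
558290 ÷ 2 = 279145 remainder 0
279145 ÷ 2 = 139572 remainder 1
139572 ÷ 2 = 69786 remainder 0
69786 ÷ 2 = 34893 remainder 0
34893 ÷ 2 = 17446 remainder 1
17446 ÷ 2 = 8723 remainder 0
8723 ÷ 2 = 4361 remainder 1
4361 ÷ 2 = 2180 remainder 1
2180 ÷ 2 = 1090 remainder 0
1090 ÷ 2 = 545 remainder 0
545 ÷ 2 = 272 remainder 1
272 ÷ 2 = 136 remainder 0
136 ÷ 2 = 68 remainder 0
68 ÷ 2 = 34 remainder 0
34 ÷ 2 = 17 remainder 0
17 ÷ 2 = 8 remainder 1
8 ÷ 2 = 4 remainder 0
4 ÷ 2 = 2 remainder 0
2 ÷ 2 = 1 remainder 0
1 ÷ 2 = 0 remainder 1
Reading remainders bottom to top: 10001000010011010010



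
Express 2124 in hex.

Using repeated division by 16 (digits 10–15 are A–F):
2124 ÷ 16 = 132 remainder 12 (C)
132 ÷ 16 = 8 remainder 4
8 ÷ 16 = 0 remainder 8
Reading remainders bottom to top: 84C



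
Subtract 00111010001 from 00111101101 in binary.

Method 1 - Direct subtraction (column by column from the right: bit − bit − borrow-in; if negative, add 2 and borrow 1 from the next column):
borrow: 00000100000
        00111101101
-       00111010001
-------------------
        00000011100

Method 2 - Add two's complement:
Two's complement of 00111010001: invert → 11000101110, add 1 → 11000101111
  00111101101
+ 11000101111
-------------
 100000011100  (end carry out of the top bit = 1)
Discarding the end carry: 00000011100
Decimal check:
  00111101101 = 256 + 128 + 64 + 32 + 8 + 4 + 1 = 493
  00111010001 = 256 + 128 + 64 + 16 + 1 = 465
  493 - 465 = 28, and 00000011100 = 16 + 8 + 4 = 28 ✓



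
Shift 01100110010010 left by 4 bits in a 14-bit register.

Original: 01100110010010 (decimal 6546)
Shift left by 4 positions
Append 4 zeros on the right and drop the 4 high bits that overflow the 14-bit width
Result: 01100100100000 (decimal 6432)
Equivalent: 6546 << 4 = 6546 × 2^4 = 104736, truncated to 14 bits = 6432



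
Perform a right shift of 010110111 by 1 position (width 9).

Original: 010110111 (decimal 183)
Shift right by 1 position
Drop the 1 low bit; fill with zero on the left
Result: 001011011 (decimal 91)
Equivalent: 183 >> 1 = 183 ÷ 2^1 = 91



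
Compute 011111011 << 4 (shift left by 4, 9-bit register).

Original: 011111011 (decimal 251)
Shift left by 4 positions
Append 4 zeros on the right and drop the 4 high bits that overflow the 9-bit width
Result: 110110000 (decimal 432)
Equivalent: 251 << 4 = 251 × 2^4 = 4016, truncated to 9 bits = 432



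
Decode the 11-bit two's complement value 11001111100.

Binary: 11001111100
Sign bit: 1 (negative)
Invert: 00110000011
Add 1:  00110000100
Magnitude: 00110000100 = 256 + 128 + 4 = 388
Value: -388



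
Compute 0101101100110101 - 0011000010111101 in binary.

Method 1 - Direct subtraction (column by column from the right: bit − bit − borrow-in; if negative, add 2 and borrow 1 from the next column):
borrow: 0100000111110000
        0101101100110101
-       0011000010111101
------------------------
        0010101001111000

Method 2 - Add two's complement:
Two's complement of 0011000010111101: invert → 1100111101000010, add 1 → 1100111101000011
  0101101100110101
+ 1100111101000011
------------------
 10010101001111000  (end carry out of the top bit = 1)
Discarding the end carry: 0010101001111000
Decimal check:
  0101101100110101 = 16384 + 4096 + 2048 + 512 + 256 + 32 + 16 + 4 + 1 = 23349
  0011000010111101 = 8192 + 4096 + 128 + 32 + 16 + 8 + 4 + 1 = 12477
  23349 - 12477 = 10872, and 0010101001111000 = 8192 + 2048 + 512 + 64 + 32 + 16 + 8 = 10872 ✓



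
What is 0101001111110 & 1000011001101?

AND: 1 only when both bits are 1
  0101001111110
& 1000011001101
---------------
  0000001001100
Decimal: 2686 & 4301 = 76



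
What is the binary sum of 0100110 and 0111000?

Add column by column from the right: bit + bit + carry-in; write the sum mod 2, carry 1 when the sum is 2 or 3.
carry:  1000000
        0100110
+       0111000
---------------
       01011110
(the carry out of the leftmost column, 0, becomes the leading bit)
Decimal check:
  0100110 = 32 + 4 + 2 = 38
  0111000 = 32 + 16 + 8 = 56
  38 + 56 = 94, and 01011110 = 64 + 16 + 8 + 4 + 2 = 94 ✓



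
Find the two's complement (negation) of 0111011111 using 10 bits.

Original: 0111011111
Step 1 - Invert all bits: 1000100000
Step 2 - Add 1: 1000100001
Verification: 0111011111 + 1000100001 = 10000000000; discarding the end carry (carry out of the top bit) leaves the 10-bit value 0000000000, as required for x + (-x)



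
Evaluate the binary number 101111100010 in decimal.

Sum of powers of 2 for each 1-bit:
2^1 + 2^5 + 2^6 + 2^7 + 2^8 + 2^9 + 2^11
= 2 + 32 + 64 + 128 + 256 + 512 + 2048
= 3042



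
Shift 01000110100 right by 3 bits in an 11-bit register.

Original: 01000110100 (decimal 564)
Shift right by 3 positions
Drop the 3 low bits; fill with zeros on the left
Result: 00001000110 (decimal 70)
Equivalent: 564 >> 3 = 564 ÷ 2^3 = 70



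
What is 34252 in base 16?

Using repeated division by 16 (digits 10–15 are A–F):
34252 ÷ 16 = 2140 remainder 12 (C)
2140 ÷ 16 = 133 remainder 12 (C)
133 ÷ 16 = 8 remainder 5
8 ÷ 16 = 0 remainder 8
Reading remainders bottom to top: 85CC



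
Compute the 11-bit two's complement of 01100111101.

Original: 01100111101
Step 1 - Invert all bits: 10011000010
Step 2 - Add 1: 10011000011
Verification: 01100111101 + 10011000011 = 100000000000; discarding the end carry (carry out of the top bit) leaves the 11-bit value 00000000000, as required for x + (-x)



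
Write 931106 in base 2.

Using repeated division by 2:
931106 ÷ 2 = 465553 remainder 0
465553 ÷ 2 = 232776 remainder 1
232776 ÷ 2 = 116388 remainder 0
116388 ÷ 2 = 58194 remainder 0
58194 ÷ 2 = 29097 remainder 0
29097 ÷ 2 = 14548 remainder 1
14548 ÷ 2 = 7274 remainder 0
7274 ÷ 2 = 3637 remainder 0
3637 ÷ 2 = 1818 remainder 1
1818 ÷ 2 = 909 remainder 0
909 ÷ 2 = 454 remainder 1
454 ÷ 2 = 227 remainder 0
227 ÷ 2 = 113 remainder 1
113 ÷ 2 = 56 remainder 1
56 ÷ 2 = 28 remainder 0
28 ÷ 2 = 14 remainder 0
14 ÷ 2 = 7 remainder 0
7 ÷ 2 = 3 remainder 1
3 ÷ 2 = 1 remainder 1
1 ÷ 2 = 0 remainder 1
Reading remainders bottom to top: 11100011010100100010



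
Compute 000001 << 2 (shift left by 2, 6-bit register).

Original: 000001 (decimal 1)
Shift left by 2 positions
Append 2 zeros on the right
Result: 000100 (decimal 4)
Equivalent: 1 << 2 = 1 × 2^2 = 4



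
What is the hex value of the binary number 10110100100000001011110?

Group into 4-bit nibbles from right:
  0101 = 5
  1010 = A
  0100 = 4
  0000 = 0
  0101 = 5
  1110 = E
Result: 5A405E



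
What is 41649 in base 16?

Using repeated division by 16 (digits 10–15 are A–F):
41649 ÷ 16 = 2603 remainder 1
2603 ÷ 16 = 162 remainder 11 (B)
162 ÷ 16 = 10 remainder 2
10 ÷ 16 = 0 remainder 10 (A)
Reading remainders bottom to top: A2B1



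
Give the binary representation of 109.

Using repeated division by 2:
109 ÷ 2 = 54 remainder 1
54 ÷ 2 = 27 remainder 0
27 ÷ 2 = 13 remainder 1
13 ÷ 2 = 6 remainder 1
6 ÷ 2 = 3 remainder 0
3 ÷ 2 = 1 remainder 1
1 ÷ 2 = 0 remainder 1
Reading remainders bottom to top: 1101101



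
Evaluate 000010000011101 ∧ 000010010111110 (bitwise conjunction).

AND: 1 only when both bits are 1
  000010000011101
& 000010010111110
-----------------
  000010000011100
Decimal: 1053 & 1214 = 1052



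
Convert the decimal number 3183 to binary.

Using repeated division by 2:
3183 ÷ 2 = 1591 remainder 1
1591 ÷ 2 = 795 remainder 1
795 ÷ 2 = 397 remainder 1
397 ÷ 2 = 198 remainder 1
198 ÷ 2 = 99 remainder 0
99 ÷ 2 = 49 remainder 1
49 ÷ 2 = 24 remainder 1
24 ÷ 2 = 12 remainder 0
12 ÷ 2 = 6 remainder 0
6 ÷ 2 = 3 remainder 0
3 ÷ 2 = 1 remainder 1
1 ÷ 2 = 0 remainder 1
Reading remainders bottom to top: 110001101111



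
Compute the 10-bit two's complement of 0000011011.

Original: 0000011011
Step 1 - Invert all bits: 1111100100
Step 2 - Add 1: 1111100101
Verification: 0000011011 + 1111100101 = 10000000000; discarding the end carry (carry out of the top bit) leaves the 10-bit value 0000000000, as required for x + (-x)



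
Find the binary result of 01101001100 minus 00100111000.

Method 1 - Direct subtraction (column by column from the right: bit − bit − borrow-in; if negative, add 2 and borrow 1 from the next column):
borrow: 00001100000
        01101001100
-       00100111000
-------------------
        01000010100

Method 2 - Add two's complement:
Two's complement of 00100111000: invert → 11011000111, add 1 → 11011001000
  01101001100
+ 11011001000
-------------
 101000010100  (end carry out of the top bit = 1)
Discarding the end carry: 01000010100
Decimal check:
  01101001100 = 512 + 256 + 64 + 8 + 4 = 844
  00100111000 = 256 + 32 + 16 + 8 = 312
  844 - 312 = 532, and 01000010100 = 512 + 16 + 4 = 532 ✓



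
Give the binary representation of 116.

Using repeated division by 2:
116 ÷ 2 = 58 remainder 0
58 ÷ 2 = 29 remainder 0
29 ÷ 2 = 14 remainder 1
14 ÷ 2 = 7 remainder 0
7 ÷ 2 = 3 remainder 1
3 ÷ 2 = 1 remainder 1
1 ÷ 2 = 0 remainder 1
Reading remainders bottom to top: 1110100



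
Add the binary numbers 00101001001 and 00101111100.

Add column by column from the right: bit + bit + carry-in; write the sum mod 2, carry 1 when the sum is 2 or 3.
carry:  01011110000
        00101001001
+       00101111100
-------------------
       001011000101
(the carry out of the leftmost column, 0, becomes the leading bit)
Decimal check:
  00101001001 = 256 + 64 + 8 + 1 = 329
  00101111100 = 256 + 64 + 32 + 16 + 8 + 4 = 380
  329 + 380 = 709, and 001011000101 = 512 + 128 + 64 + 4 + 1 = 709 ✓



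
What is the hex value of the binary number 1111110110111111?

Group into 4-bit nibbles from right:
  1111 = F
  1101 = D
  1011 = B
  1111 = F
Result: FDBF



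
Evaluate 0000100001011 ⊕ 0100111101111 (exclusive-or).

XOR: 1 when bits differ
  0000100001011
^ 0100111101111
---------------
  0100011100100
Decimal: 267 ^ 2543 = 2276



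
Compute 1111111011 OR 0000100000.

OR: 1 when either bit is 1
  1111111011
| 0000100000
------------
  1111111011
Decimal: 1019 | 32 = 1019



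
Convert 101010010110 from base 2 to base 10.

Sum of powers of 2 for each 1-bit:
2^1 + 2^2 + 2^4 + 2^7 + 2^9 + 2^11
= 2 + 4 + 16 + 128 + 512 + 2048
= 2710



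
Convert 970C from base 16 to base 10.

Expand by place value (powers of 16):
Digit values: C = 12
970C = 9 × 16^3 + 7 × 16^2 + 0 × 16^1 + 12 × 16^0
= 9 × 4096 + 7 × 256 + 0 × 16 + 12 × 1
= 36864 + 1792 + 0 + 12
= 38668



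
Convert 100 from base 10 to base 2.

Using repeated division by 2:
100 ÷ 2 = 50 remainder 0
50 ÷ 2 = 25 remainder 0
25 ÷ 2 = 12 remainder 1
12 ÷ 2 = 6 remainder 0
6 ÷ 2 = 3 remainder 0
3 ÷ 2 = 1 remainder 1
1 ÷ 2 = 0 remainder 1
Reading remainders bottom to top: 1100100



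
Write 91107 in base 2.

Using repeated division by 2:
91107 ÷ 2 = 45553 remainder 1
45553 ÷ 2 = 22776 remainder 1
22776 ÷ 2 = 11388 remainder 0
11388 ÷ 2 = 5694 remainder 0
5694 ÷ 2 = 2847 remainder 0
2847 ÷ 2 = 1423 remainder 1
1423 ÷ 2 = 711 remainder 1
711 ÷ 2 = 355 remainder 1
355 ÷ 2 = 177 remainder 1
177 ÷ 2 = 88 remainder 1
88 ÷ 2 = 44 remainder 0
44 ÷ 2 = 22 remainder 0
22 ÷ 2 = 11 remainder 0
11 ÷ 2 = 5 remainder 1
5 ÷ 2 = 2 remainder 1
2 ÷ 2 = 1 remainder 0
1 ÷ 2 = 0 remainder 1
Reading remainders bottom to top: 10110001111100011



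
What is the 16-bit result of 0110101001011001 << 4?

Original: 0110101001011001 (decimal 27225)
Shift left by 4 positions
Append 4 zeros on the right and drop the 4 high bits that overflow the 16-bit width
Result: 1010010110010000 (decimal 42384)
Equivalent: 27225 << 4 = 27225 × 2^4 = 435600, truncated to 16 bits = 42384



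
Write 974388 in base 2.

Using repeated division by 2:
974388 ÷ 2 = 487194 remainder 0
487194 ÷ 2 = 243597 remainder 0
243597 ÷ 2 = 121798 remainder 1
121798 ÷ 2 = 60899 remainder 0
60899 ÷ 2 = 30449 remainder 1
30449 ÷ 2 = 15224 remainder 1
15224 ÷ 2 = 7612 remainder 0
7612 ÷ 2 = 3806 remainder 0
3806 ÷ 2 = 1903 remainder 0
1903 ÷ 2 = 951 remainder 1
951 ÷ 2 = 475 remainder 1
475 ÷ 2 = 237 remainder 1
237 ÷ 2 = 118 remainder 1
118 ÷ 2 = 59 remainder 0
59 ÷ 2 = 29 remainder 1
29 ÷ 2 = 14 remainder 1
14 ÷ 2 = 7 remainder 0
7 ÷ 2 = 3 remainder 1
3 ÷ 2 = 1 remainder 1
1 ÷ 2 = 0 remainder 1
Reading remainders bottom to top: 11101101111000110100



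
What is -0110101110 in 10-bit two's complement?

Original: 0110101110
Step 1 - Invert all bits: 1001010001
Step 2 - Add 1: 1001010010
Verification: 0110101110 + 1001010010 = 10000000000; discarding the end carry (carry out of the top bit) leaves the 10-bit value 0000000000, as required for x + (-x)



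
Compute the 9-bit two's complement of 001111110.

Original: 001111110
Step 1 - Invert all bits: 110000001
Step 2 - Add 1: 110000010
Verification: 001111110 + 110000010 = 1000000000; discarding the end carry (carry out of the top bit) leaves the 9-bit value 000000000, as required for x + (-x)



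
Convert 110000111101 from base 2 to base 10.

Sum of powers of 2 for each 1-bit:
2^0 + 2^2 + 2^3 + 2^4 + 2^5 + 2^10 + 2^11
= 1 + 4 + 8 + 16 + 32 + 1024 + 2048
= 3133



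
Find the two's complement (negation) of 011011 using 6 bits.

Original: 011011
Step 1 - Invert all bits: 100100
Step 2 - Add 1: 100101
Verification: 011011 + 100101 = 1000000; discarding the end carry (carry out of the top bit) leaves the 6-bit value 000000, as required for x + (-x)



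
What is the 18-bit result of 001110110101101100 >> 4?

Original: 001110110101101100 (decimal 60780)
Shift right by 4 positions
Drop the 4 low bits; fill with zeros on the left
Result: 000000111011010110 (decimal 3798)
Equivalent: 60780 >> 4 = 60780 ÷ 2^4 = 3798



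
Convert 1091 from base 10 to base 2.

Using repeated division by 2:
1091 ÷ 2 = 545 remainder 1
545 ÷ 2 = 272 remainder 1
272 ÷ 2 = 136 remainder 0
136 ÷ 2 = 68 remainder 0
68 ÷ 2 = 34 remainder 0
34 ÷ 2 = 17 remainder 0
17 ÷ 2 = 8 remainder 1
8 ÷ 2 = 4 remainder 0
4 ÷ 2 = 2 remainder 0
2 ÷ 2 = 1 remainder 0
1 ÷ 2 = 0 remainder 1
Reading remainders bottom to top: 10001000011



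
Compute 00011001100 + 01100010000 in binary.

Add column by column from the right: bit + bit + carry-in; write the sum mod 2, carry 1 when the sum is 2 or 3.
carry:  00000000000
        00011001100
+       01100010000
-------------------
       001111011100
(the carry out of the leftmost column, 0, becomes the leading bit)
Decimal check:
  00011001100 = 128 + 64 + 8 + 4 = 204
  01100010000 = 512 + 256 + 16 = 784
  204 + 784 = 988, and 001111011100 = 512 + 256 + 128 + 64 + 16 + 8 + 4 = 988 ✓



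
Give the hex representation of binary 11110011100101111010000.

Group into 4-bit nibbles from right:
  0111 = 7
  1001 = 9
  1100 = C
  1011 = B
  1101 = D
  0000 = 0
Result: 79CBD0



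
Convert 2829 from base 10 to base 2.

Using repeated division by 2:
2829 ÷ 2 = 1414 remainder 1
1414 ÷ 2 = 707 remainder 0
707 ÷ 2 = 353 remainder 1
353 ÷ 2 = 176 remainder 1
176 ÷ 2 = 88 remainder 0
88 ÷ 2 = 44 remainder 0
44 ÷ 2 = 22 remainder 0
22 ÷ 2 = 11 remainder 0
11 ÷ 2 = 5 remainder 1
5 ÷ 2 = 2 remainder 1
2 ÷ 2 = 1 remainder 0
1 ÷ 2 = 0 remainder 1
Reading remainders bottom to top: 101100001101



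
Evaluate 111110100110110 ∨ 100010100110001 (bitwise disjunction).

OR: 1 when either bit is 1
  111110100110110
| 100010100110001
-----------------
  111110100110111
Decimal: 32054 | 17713 = 32055



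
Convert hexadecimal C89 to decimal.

Expand by place value (powers of 16):
Digit values: C = 12
C89 = 12 × 16^2 + 8 × 16^1 + 9 × 16^0
= 12 × 256 + 8 × 16 + 9 × 1
= 3072 + 128 + 9
= 3209



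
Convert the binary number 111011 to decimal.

Sum of powers of 2 for each 1-bit:
2^0 + 2^1 + 2^3 + 2^4 + 2^5
= 1 + 2 + 8 + 16 + 32
= 59



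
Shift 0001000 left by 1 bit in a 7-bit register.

Original: 0001000 (decimal 8)
Shift left by 1 position
Append 1 zero on the right
Result: 0010000 (decimal 16)
Equivalent: 8 << 1 = 8 × 2^1 = 16



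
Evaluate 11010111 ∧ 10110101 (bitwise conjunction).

AND: 1 only when both bits are 1
  11010111
& 10110101
----------
  10010101
Decimal: 215 & 181 = 149



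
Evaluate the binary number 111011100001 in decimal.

Sum of powers of 2 for each 1-bit:
2^0 + 2^5 + 2^6 + 2^7 + 2^9 + 2^10 + 2^11
= 1 + 32 + 64 + 128 + 512 + 1024 + 2048
= 3809



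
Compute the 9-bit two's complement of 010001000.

Original: 010001000
Step 1 - Invert all bits: 101110111
Step 2 - Add 1: 101111000
Verification: 010001000 + 101111000 = 1000000000; discarding the end carry (carry out of the top bit) leaves the 9-bit value 000000000, as required for x + (-x)



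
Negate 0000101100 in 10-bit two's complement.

Original: 0000101100
Step 1 - Invert all bits: 1111010011
Step 2 - Add 1: 1111010100
Verification: 0000101100 + 1111010100 = 10000000000; discarding the end carry (carry out of the top bit) leaves the 10-bit value 0000000000, as required for x + (-x)



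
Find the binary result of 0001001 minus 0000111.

Method 1 - Direct subtraction (column by column from the right: bit − bit − borrow-in; if negative, add 2 and borrow 1 from the next column):
borrow: 0001100
        0001001
-       0000111
---------------
        0000010

Method 2 - Add two's complement:
Two's complement of 0000111: invert → 1111000, add 1 → 1111001
  0001001
+ 1111001
---------
 10000010  (end carry out of the top bit = 1)
Discarding the end carry: 0000010
Decimal check:
  0001001 = 8 + 1 = 9
  0000111 = 4 + 2 + 1 = 7
  9 - 7 = 2, and 0000010 = 2 ✓



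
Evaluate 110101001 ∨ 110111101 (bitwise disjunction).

OR: 1 when either bit is 1
  110101001
| 110111101
-----------
  110111101
Decimal: 425 | 445 = 445



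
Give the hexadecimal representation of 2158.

Using repeated division by 16 (digits 10–15 are A–F):
2158 ÷ 16 = 134 remainder 14 (E)
134 ÷ 16 = 8 remainder 6
8 ÷ 16 = 0 remainder 8
Reading remainders bottom to top: 86E



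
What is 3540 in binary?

Using repeated division by 2:
3540 ÷ 2 = 1770 remainder 0
1770 ÷ 2 = 885 remainder 0
885 ÷ 2 = 442 remainder 1
442 ÷ 2 = 221 remainder 0
221 ÷ 2 = 110 remainder 1
110 ÷ 2 = 55 remainder 0
55 ÷ 2 = 27 remainder 1
27 ÷ 2 = 13 remainder 1
13 ÷ 2 = 6 remainder 1
6 ÷ 2 = 3 remainder 0
3 ÷ 2 = 1 remainder 1
1 ÷ 2 = 0 remainder 1
Reading remainders bottom to top: 110111010100



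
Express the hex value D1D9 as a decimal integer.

Expand by place value (powers of 16):
Digit values: D = 13
D1D9 = 13 × 16^3 + 1 × 16^2 + 13 × 16^1 + 9 × 16^0
= 13 × 4096 + 1 × 256 + 13 × 16 + 9 × 1
= 53248 + 256 + 208 + 9
= 53721



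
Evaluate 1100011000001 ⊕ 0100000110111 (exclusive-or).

XOR: 1 when bits differ
  1100011000001
^ 0100000110111
---------------
  1000011110110
Decimal: 6337 ^ 2103 = 4342



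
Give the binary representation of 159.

Using repeated division by 2:
159 ÷ 2 = 79 remainder 1
79 ÷ 2 = 39 remainder 1
39 ÷ 2 = 19 remainder 1
19 ÷ 2 = 9 remainder 1
9 ÷ 2 = 4 remainder 1
4 ÷ 2 = 2 remainder 0
2 ÷ 2 = 1 remainder 0
1 ÷ 2 = 0 remainder 1
Reading remainders bottom to top: 10011111



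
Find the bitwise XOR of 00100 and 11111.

XOR: 1 when bits differ
  00100
^ 11111
-------
  11011
Decimal: 4 ^ 31 = 27



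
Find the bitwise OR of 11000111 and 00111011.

OR: 1 when either bit is 1
  11000111
| 00111011
----------
  11111111
Decimal: 199 | 59 = 255



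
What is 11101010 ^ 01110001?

XOR: 1 when bits differ
  11101010
^ 01110001
----------
  10011011
Decimal: 234 ^ 113 = 155



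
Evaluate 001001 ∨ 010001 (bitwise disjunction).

OR: 1 when either bit is 1
  001001
| 010001
--------
  011001
Decimal: 9 | 17 = 25



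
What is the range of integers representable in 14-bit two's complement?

For 14-bit two's complement:
Minimum: -2^13 = -8192
Maximum: 2^13 - 1 = 8191



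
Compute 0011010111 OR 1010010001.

OR: 1 when either bit is 1
  0011010111
| 1010010001
------------
  1011010111
Decimal: 215 | 657 = 727



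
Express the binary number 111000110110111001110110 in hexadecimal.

Group into 4-bit nibbles from right:
  1110 = E
  0011 = 3
  0110 = 6
  1110 = E
  0111 = 7
  0110 = 6
Result: E36E76



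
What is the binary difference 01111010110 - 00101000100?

Method 1 - Direct subtraction (column by column from the right: bit − bit − borrow-in; if negative, add 2 and borrow 1 from the next column):
borrow: 00000000000
        01111010110
-       00101000100
-------------------
        01010010010

Method 2 - Add two's complement:
Two's complement of 00101000100: invert → 11010111011, add 1 → 11010111100
  01111010110
+ 11010111100
-------------
 101010010010  (end carry out of the top bit = 1)
Discarding the end carry: 01010010010
Decimal check:
  01111010110 = 512 + 256 + 128 + 64 + 16 + 4 + 2 = 982
  00101000100 = 256 + 64 + 4 = 324
  982 - 324 = 658, and 01010010010 = 512 + 128 + 16 + 2 = 658 ✓



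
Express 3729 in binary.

Using repeated division by 2:
3729 ÷ 2 = 1864 remainder 1
1864 ÷ 2 = 932 remainder 0
932 ÷ 2 = 466 remainder 0
466 ÷ 2 = 233 remainder 0
233 ÷ 2 = 116 remainder 1
116 ÷ 2 = 58 remainder 0
58 ÷ 2 = 29 remainder 0
29 ÷ 2 = 14 remainder 1
14 ÷ 2 = 7 remainder 0
7 ÷ 2 = 3 remainder 1
3 ÷ 2 = 1 remainder 1
1 ÷ 2 = 0 remainder 1
Reading remainders bottom to top: 111010010001



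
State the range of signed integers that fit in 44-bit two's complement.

For 44-bit two's complement:
Minimum: -2^43 = -8796093022208
Maximum: 2^43 - 1 = 8796093022207

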